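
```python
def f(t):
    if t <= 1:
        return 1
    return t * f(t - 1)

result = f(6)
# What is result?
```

f(6) = 6 * 5 * 4 * 3 * 2 * 1 = 720

Answer: 720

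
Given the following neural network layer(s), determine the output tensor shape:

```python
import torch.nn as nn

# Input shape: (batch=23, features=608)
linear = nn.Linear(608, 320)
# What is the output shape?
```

Input: (23, 608) -> Output: (23, 320)

Answer: (23, 320)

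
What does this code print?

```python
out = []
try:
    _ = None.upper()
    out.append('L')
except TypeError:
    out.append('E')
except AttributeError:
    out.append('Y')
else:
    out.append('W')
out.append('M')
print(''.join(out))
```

Execution trace: 'Y' (except AttributeError) → 'M' (after the try/except). Output: YM

Answer: YM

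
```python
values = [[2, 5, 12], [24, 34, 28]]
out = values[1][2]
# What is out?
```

Trace:
`values = [[2, 5, 12], [24, 34, 28]]` → values = [[2, 5, 12], [24, 34, 28]]
`out = values[1][2]` → out = 28
So out = 28

Answer: 28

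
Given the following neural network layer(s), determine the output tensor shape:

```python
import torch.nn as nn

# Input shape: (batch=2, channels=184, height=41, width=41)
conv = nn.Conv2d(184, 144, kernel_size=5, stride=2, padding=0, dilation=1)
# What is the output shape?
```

Input: (2, 184, 41, 41) -> Output: (2, 144, 19, 19)

Answer: (2, 144, 19, 19)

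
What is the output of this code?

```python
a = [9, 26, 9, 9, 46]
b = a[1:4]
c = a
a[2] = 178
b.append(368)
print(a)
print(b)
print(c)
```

Key concept: slice vs alias.
Step by step:
`a = [9, 26, 9, 9, 46]` → a = [9, 26, 9, 9, 46]
`b = a[1:4]` → b = [26, 9, 9]
`c = a` → c = [9, 26, 9, 9, 46] (same object as a)
`a[2] = 178` → a = [9, 26, 178, 9, 46] (same object as c); c = [9, 26, 178, 9, 46] (same object as a)
`b.append(368)` → b = [26, 9, 9, 368]
`print(a)` → prints [9, 26, 178, 9, 46]
`print(b)` → prints [26, 9, 9, 368]
`print(c)` → prints [9, 26, 178, 9, 46]

Answer:
[9, 26, 178, 9, 46]
[26, 9, 9, 368]
[9, 26, 178, 9, 46]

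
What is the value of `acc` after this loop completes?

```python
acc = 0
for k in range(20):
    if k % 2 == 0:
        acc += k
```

Sum of even numbers 0 to 19
`acc` takes the values: 0 → 2 → 6 → 12 → 20 → 30 → 42 → 56 → 72 → 90

Answer: 90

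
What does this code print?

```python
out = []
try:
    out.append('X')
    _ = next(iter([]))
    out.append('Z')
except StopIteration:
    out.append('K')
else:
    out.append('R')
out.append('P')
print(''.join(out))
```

Execution trace: 'X' (try body) → 'K' (except StopIteration) → 'P' (after the try/except). Output: XKP

Answer: XKP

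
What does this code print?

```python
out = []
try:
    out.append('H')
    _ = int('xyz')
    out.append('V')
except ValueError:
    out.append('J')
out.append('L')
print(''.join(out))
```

Execution trace: 'H' (try body) → 'J' (except ValueError) → 'L' (after the try/except). Output: HJL

Answer: HJL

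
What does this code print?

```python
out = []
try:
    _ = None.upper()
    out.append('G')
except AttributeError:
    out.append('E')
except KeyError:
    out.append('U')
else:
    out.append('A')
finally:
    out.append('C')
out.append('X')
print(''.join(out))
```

Execution trace: 'E' (except AttributeError) → 'C' (finally) → 'X' (after the try/except). Output: ECX

Answer: ECX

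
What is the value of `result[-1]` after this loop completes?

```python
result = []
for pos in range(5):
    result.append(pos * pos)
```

Last element of squares 0 to 4
`result` takes the values: [] → [0] → [0, 1] → [0, 1, 4] → [0, 1, 4, 9] → [0, 1, 4, 9, 16]
So `result[-1]` = 16

Answer: 16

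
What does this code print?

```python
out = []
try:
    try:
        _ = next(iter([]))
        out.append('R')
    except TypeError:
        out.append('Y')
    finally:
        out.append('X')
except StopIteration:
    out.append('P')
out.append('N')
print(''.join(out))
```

Execution trace: 'X' (inner finally) → 'P' (outer except StopIteration) → 'N' (after the try/except). Output: XPN

Answer: XPN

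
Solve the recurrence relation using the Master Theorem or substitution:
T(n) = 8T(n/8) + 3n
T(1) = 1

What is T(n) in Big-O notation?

By Master Theorem: a=8, b=8, f(n)=3n. Since log_8(8) = 1 and f(n) = Θ(n^1), Case 2 applies. T(n) = O(n log n).

Answer: O(n log n)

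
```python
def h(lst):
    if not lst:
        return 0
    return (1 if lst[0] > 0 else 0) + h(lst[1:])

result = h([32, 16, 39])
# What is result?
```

Count of positive elements in [32, 16, 39] = 3

Answer: 3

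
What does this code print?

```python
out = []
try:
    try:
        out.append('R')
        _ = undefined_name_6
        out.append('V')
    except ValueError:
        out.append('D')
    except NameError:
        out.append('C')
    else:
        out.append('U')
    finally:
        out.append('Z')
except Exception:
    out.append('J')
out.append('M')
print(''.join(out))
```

Execution trace: 'R' (inner try body) → 'C' (inner except NameError) → 'Z' (inner finally) → 'M' (after the try/except). Output: RCZM

Answer: RCZM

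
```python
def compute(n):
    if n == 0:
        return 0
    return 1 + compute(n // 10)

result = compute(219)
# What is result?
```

Count of digits of 219: 3

Answer: 3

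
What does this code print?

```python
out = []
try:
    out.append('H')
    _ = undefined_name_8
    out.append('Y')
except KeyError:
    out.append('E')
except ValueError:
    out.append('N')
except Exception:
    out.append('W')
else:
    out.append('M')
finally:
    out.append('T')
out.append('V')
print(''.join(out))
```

Execution trace: 'H' (try body) → 'W' (except Exception) → 'T' (finally) → 'V' (after the try/except). Output: HWTV

Answer: HWTV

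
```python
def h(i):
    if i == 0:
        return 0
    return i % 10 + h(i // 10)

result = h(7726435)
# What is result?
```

Sum of digits of 7726435: 5 + 3 + 4 + 6 + 2 + 7 + 7 = 34

Answer: 34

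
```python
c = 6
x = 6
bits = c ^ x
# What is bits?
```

Trace:
`c = 6` → c = 6
`x = 6` → x = 6
`bits = c ^ x` → bits = 0
So bits = 0

Answer: 0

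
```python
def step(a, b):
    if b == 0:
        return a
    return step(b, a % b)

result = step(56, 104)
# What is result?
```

step(56, 104) -> step(104, 56) -> step(56, 48) -> step(48, 8) -> step(8, 0) -> 8

Answer: 8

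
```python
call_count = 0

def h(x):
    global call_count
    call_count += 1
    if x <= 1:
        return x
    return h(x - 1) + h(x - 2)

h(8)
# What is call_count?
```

Calls(x) = 1 + Calls(x-1) + Calls(x-2); Calls(0)=Calls(1)=1. For x=8 this gives 67.

Answer: 67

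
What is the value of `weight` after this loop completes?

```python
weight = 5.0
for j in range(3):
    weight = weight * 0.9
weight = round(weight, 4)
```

Exponential decay: 5.0 * 0.9^3
`weight` takes the values: 5.0 → 4.5 → 4.05 → 3.645

Answer: 3.645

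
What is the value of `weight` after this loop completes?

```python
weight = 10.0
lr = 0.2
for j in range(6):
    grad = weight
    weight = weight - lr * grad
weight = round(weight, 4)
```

Gradient descent: w = 10.0 * (1 - 0.2)^6
`weight` takes the values: 10.0 → 8.0 → 6.4 → 5.12 → 4.096 → 3.2768 → 2.62144 → 2.6214

Answer: 2.6214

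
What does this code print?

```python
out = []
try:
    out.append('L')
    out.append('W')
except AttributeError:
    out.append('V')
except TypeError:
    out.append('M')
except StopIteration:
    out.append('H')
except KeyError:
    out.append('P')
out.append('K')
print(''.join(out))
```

Execution trace: 'L' (try body) → 'W' (try body, no exception) → 'K' (after the try/except). Output: LWK

Answer: LWK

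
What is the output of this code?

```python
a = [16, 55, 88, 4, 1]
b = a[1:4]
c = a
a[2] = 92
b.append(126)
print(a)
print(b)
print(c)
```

Key concept: slice vs alias.
Step by step:
`a = [16, 55, 88, 4, 1]` → a = [16, 55, 88, 4, 1]
`b = a[1:4]` → b = [55, 88, 4]
`c = a` → c = [16, 55, 88, 4, 1] (same object as a)
`a[2] = 92` → a = [16, 55, 92, 4, 1] (same object as c); c = [16, 55, 92, 4, 1] (same object as a)
`b.append(126)` → b = [55, 88, 4, 126]
`print(a)` → prints [16, 55, 92, 4, 1]
`print(b)` → prints [55, 88, 4, 126]
`print(c)` → prints [16, 55, 92, 4, 1]

Answer:
[16, 55, 92, 4, 1]
[55, 88, 4, 126]
[16, 55, 92, 4, 1]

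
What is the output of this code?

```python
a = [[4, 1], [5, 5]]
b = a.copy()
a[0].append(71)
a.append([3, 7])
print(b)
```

Key concept: shallow copy with nested lists.
Step by step:
`a = [[4, 1], [5, 5]]` → a = [[4, 1], [5, 5]]
`b = a.copy()` → b = [[4, 1], [5, 5]]
`a[0].append(71)` → a = [[4, 1, 71], [5, 5]]; b = [[4, 1, 71], [5, 5]]
`a.append([3, 7])` → a = [[4, 1, 71], [5, 5], [3, 7]]
`print(b)` → prints [[4, 1, 71], [5, 5]]

Answer: [[4, 1, 71], [5, 5]]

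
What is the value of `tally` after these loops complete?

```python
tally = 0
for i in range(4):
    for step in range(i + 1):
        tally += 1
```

Triangle: 1 + 2 + ... + 4
`tally` takes the values: 0 → 1 → 2 → 3 → 4 → 5 → 6 → 7 → 8 → 9 → 10

Answer: 10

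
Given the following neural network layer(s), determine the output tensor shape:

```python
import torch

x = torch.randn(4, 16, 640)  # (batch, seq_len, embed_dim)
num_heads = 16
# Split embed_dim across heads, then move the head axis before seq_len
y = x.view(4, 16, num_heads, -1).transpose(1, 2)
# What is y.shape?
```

Input: (4, 16, 640) -> head_dim = 640 // 16 = 40; after view: (4, 16, 16, 40) -> after transpose(1, 2): (4, 16, 16, 40) -> Output: (4, 16, 16, 40)

Answer: (4, 16, 16, 40)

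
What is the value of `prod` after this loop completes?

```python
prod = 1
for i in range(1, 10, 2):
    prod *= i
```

Product of 1, 3, 5, ... up to 9
`prod` takes the values: 1 → 3 → 15 → 105 → 945

Answer: 945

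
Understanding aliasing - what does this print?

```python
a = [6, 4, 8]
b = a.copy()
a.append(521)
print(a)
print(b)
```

Key concept: list.copy() creates independent copy.
Step by step:
`a = [6, 4, 8]` → a = [6, 4, 8]
`b = a.copy()` → b = [6, 4, 8]
`a.append(521)` → a = [6, 4, 8, 521]
`print(a)` → prints [6, 4, 8, 521]
`print(b)` → prints [6, 4, 8]

Answer:
[6, 4, 8, 521]
[6, 4, 8]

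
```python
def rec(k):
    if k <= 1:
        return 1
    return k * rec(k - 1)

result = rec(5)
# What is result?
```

rec(5) = 5 * 4 * 3 * 2 * 1 = 120

Answer: 120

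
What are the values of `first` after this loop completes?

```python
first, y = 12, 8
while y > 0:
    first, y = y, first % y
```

GCD of 12 and 8
`first` takes the values: 12 → 8 → 4

Answer: 4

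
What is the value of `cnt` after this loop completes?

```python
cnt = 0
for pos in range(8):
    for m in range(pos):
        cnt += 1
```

Triangle number: 0+1+2+...+7
`cnt` takes the values: 0 → 1 → 2 → 3 → 4 → 5 → 6 → 7 → 8 → 9 → 10 → 11 → 12 → 13 → 14 → 15 → 16 → 17 → 18 → 19 → 20 → 21 → 22 → 23 → 24 → 25 → 26 → 27 → 28

Answer: 28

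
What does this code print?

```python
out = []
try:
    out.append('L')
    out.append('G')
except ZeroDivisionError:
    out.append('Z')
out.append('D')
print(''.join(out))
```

Execution trace: 'L' (try body) → 'G' (try body, no exception) → 'D' (after the try/except). Output: LGD

Answer: LGD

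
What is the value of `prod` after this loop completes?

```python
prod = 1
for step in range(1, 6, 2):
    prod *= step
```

Product of 1, 3, 5, ... up to 5
`prod` takes the values: 1 → 3 → 15

Answer: 15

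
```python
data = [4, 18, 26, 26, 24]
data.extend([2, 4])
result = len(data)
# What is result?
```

Trace:
`data = [4, 18, 26, 26, 24]` → data = [4, 18, 26, 26, 24]
`data.extend([2, 4])` → data = [4, 18, 26, 26, 24, 2, 4]
`result = len(data)` → result = 7
So result = 7

Answer: 7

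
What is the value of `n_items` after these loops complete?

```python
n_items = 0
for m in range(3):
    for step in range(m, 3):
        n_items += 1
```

Upper triangle: 3 + 2 + ... + 1
`n_items` takes the values: 0 → 1 → 2 → 3 → 4 → 5 → 6

Answer: 6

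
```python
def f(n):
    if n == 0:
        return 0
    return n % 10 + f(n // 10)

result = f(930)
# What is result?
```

Sum of digits of 930: 0 + 3 + 9 = 12

Answer: 12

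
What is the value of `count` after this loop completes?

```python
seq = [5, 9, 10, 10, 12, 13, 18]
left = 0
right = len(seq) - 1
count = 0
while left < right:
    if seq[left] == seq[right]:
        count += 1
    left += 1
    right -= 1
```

Count matching pairs from ends
`count` takes the values: 0

Answer: 0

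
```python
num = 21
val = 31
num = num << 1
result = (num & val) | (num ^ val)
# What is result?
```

Trace:
`num = 21` → num = 21
`val = 31` → val = 31
`num = num << 1` → num = 42
`result = (num & val) | (num ^ val)` → result = 63
So result = 63

Answer: 63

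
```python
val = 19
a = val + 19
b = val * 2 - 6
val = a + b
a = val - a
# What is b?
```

Trace:
`val = 19` → val = 19
`a = val + 19` → a = 38
`b = val * 2 - 6` → b = 32
`val = a + b` → val = 70
`a = val - a` → a = 32
So b = 32

Answer: 32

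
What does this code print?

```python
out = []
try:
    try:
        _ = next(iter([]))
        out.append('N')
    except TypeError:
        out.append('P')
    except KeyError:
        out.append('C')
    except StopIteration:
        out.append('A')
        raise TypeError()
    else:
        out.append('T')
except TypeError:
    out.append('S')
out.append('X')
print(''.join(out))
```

Execution trace: 'A' (inner except StopIteration) → 'S' (outer except TypeError) → 'X' (after the try/except). Output: ASX

Answer: ASX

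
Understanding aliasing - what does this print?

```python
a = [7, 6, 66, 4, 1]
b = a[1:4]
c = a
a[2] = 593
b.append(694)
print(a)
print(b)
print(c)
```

Key concept: slice vs alias.
Step by step:
`a = [7, 6, 66, 4, 1]` → a = [7, 6, 66, 4, 1]
`b = a[1:4]` → b = [6, 66, 4]
`c = a` → c = [7, 6, 66, 4, 1] (same object as a)
`a[2] = 593` → a = [7, 6, 593, 4, 1] (same object as c); c = [7, 6, 593, 4, 1] (same object as a)
`b.append(694)` → b = [6, 66, 4, 694]
`print(a)` → prints [7, 6, 593, 4, 1]
`print(b)` → prints [6, 66, 4, 694]
`print(c)` → prints [7, 6, 593, 4, 1]

Answer:
[7, 6, 593, 4, 1]
[6, 66, 4, 694]
[7, 6, 593, 4, 1]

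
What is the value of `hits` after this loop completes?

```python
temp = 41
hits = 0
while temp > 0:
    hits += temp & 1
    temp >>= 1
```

Count set bits in 41 (binary: 0b101001)
`hits` takes the values: 0 → 1 → 2 → 3

Answer: 3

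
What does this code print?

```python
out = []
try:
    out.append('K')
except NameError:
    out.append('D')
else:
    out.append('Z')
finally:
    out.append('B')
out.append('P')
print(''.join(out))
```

Execution trace: 'K' (try body, no exception) → 'Z' (else) → 'B' (finally) → 'P' (after the try/except). Output: KZBP

Answer: KZBP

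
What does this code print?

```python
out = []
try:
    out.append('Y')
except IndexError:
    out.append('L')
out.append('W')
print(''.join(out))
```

Execution trace: 'Y' (try body, no exception) → 'W' (after the try/except). Output: YW

Answer: YW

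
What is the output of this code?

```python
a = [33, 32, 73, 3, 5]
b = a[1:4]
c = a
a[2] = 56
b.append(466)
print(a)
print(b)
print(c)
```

Key concept: slice vs alias.
Step by step:
`a = [33, 32, 73, 3, 5]` → a = [33, 32, 73, 3, 5]
`b = a[1:4]` → b = [32, 73, 3]
`c = a` → c = [33, 32, 73, 3, 5] (same object as a)
`a[2] = 56` → a = [33, 32, 56, 3, 5] (same object as c); c = [33, 32, 56, 3, 5] (same object as a)
`b.append(466)` → b = [32, 73, 3, 466]
`print(a)` → prints [33, 32, 56, 3, 5]
`print(b)` → prints [32, 73, 3, 466]
`print(c)` → prints [33, 32, 56, 3, 5]

Answer:
[33, 32, 56, 3, 5]
[32, 73, 3, 466]
[33, 32, 56, 3, 5]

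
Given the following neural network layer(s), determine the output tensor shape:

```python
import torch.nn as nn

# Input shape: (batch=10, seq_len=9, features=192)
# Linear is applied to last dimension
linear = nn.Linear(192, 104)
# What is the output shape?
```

Input: (10, 9, 192) -> Output: (10, 9, 104)

Answer: (10, 9, 104)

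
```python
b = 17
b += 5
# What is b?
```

Trace:
`b = 17` → b = 17
`b += 5` → b = 22
So b = 22

Answer: 22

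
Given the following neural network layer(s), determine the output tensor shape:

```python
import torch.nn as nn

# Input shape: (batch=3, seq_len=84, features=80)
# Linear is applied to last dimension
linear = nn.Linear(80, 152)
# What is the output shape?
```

Input: (3, 84, 80) -> Output: (3, 84, 152)

Answer: (3, 84, 152)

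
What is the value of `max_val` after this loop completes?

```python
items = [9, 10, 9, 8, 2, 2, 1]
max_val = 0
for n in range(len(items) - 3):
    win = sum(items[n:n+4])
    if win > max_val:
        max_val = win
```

Max sum of 4-element window in [9, 10, 9, 8, 2, 2, 1]
`max_val` takes the values: 0 → 36

Answer: 36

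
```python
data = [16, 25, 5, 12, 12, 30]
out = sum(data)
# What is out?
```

Trace:
`data = [16, 25, 5, 12, 12, 30]` → data = [16, 25, 5, 12, 12, 30]
`out = sum(data)` → out = 100
So out = 100

Answer: 100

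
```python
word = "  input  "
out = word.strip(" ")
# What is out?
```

Trace:
`word = "  input  "` → word = '  input  '
`out = word.strip(" ")` → out = 'input'
So out = 'input'

Answer: 'input'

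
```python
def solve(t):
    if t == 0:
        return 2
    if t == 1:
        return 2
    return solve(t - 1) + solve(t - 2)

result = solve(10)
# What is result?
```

Build up from base cases: solve(0)=2, solve(1)=2, solve(2)=4, solve(3)=6, solve(4)=10, solve(5)=16, solve(6)=26, ..., solve(10)=178

Answer: 178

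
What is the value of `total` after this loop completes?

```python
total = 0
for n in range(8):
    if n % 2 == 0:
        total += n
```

Sum of even numbers 0 to 7
`total` takes the values: 0 → 2 → 6 → 12

Answer: 12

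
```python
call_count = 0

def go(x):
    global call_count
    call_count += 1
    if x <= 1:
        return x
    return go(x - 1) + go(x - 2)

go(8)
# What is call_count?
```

Calls(x) = 1 + Calls(x-1) + Calls(x-2); Calls(0)=Calls(1)=1. For x=8 this gives 67.

Answer: 67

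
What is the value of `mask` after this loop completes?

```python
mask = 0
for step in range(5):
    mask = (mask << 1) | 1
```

Build 5 consecutive 1-bits: 0b11111
`mask` takes the values: 0 → 1 → 3 → 7 → 15 → 31

Answer: 31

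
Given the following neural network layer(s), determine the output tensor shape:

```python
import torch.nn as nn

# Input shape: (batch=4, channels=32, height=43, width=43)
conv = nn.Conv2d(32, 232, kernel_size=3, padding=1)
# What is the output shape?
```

Input: (4, 32, 43, 43) -> Output: (4, 232, 43, 43)

Answer: (4, 232, 43, 43)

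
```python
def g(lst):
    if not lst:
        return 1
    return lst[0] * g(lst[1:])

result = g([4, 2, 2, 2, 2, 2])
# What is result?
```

Product over [4, 2, 2, 2, 2, 2] = 4 * 2 * 2 * 2 * 2 * 2 = 128

Answer: 128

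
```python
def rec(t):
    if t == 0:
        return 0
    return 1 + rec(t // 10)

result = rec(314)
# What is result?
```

Count of digits of 314: 3

Answer: 3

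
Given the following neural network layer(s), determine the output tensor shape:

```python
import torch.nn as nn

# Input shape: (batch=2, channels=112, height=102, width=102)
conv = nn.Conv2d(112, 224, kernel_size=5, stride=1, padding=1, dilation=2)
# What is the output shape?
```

Input: (2, 112, 102, 102) -> Output: (2, 224, 96, 96)

Answer: (2, 224, 96, 96)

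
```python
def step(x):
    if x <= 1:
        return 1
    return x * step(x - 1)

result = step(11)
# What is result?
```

step(11) = 11 * 10 * 9 * 8 * 7 * 6 * 5 * 4 * 3 * 2 * 1 = 39916800

Answer: 39916800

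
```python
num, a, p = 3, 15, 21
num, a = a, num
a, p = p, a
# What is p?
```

Trace:
`num, a, p = 3, 15, 21` → num = 3; a = 15; p = 21
`num, a = a, num` → num = 15; a = 3
`a, p = p, a` → a = 21; p = 3
So p = 3

Answer: 3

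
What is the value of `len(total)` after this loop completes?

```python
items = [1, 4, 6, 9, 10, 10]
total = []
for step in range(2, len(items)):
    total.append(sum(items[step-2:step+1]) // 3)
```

Number of 3-element averages
`total` takes the values: [] → [3] → [3, 6] → [3, 6, 8] → [3, 6, 8, 9]
So `len(total)` = 4

Answer: 4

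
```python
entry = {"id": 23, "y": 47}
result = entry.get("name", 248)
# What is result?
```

Trace:
`entry = {"id": 23, "y": 47}` → entry = {'id': 23, 'y': 47}
`result = entry.get("name", 248)` → result = 248
So result = 248

Answer: 248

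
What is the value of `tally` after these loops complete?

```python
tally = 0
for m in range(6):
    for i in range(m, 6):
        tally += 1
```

Upper triangle: 6 + 5 + ... + 1
`tally` takes the values: 0 → 1 → 2 → 3 → 4 → 5 → 6 → 7 → 8 → 9 → 10 → 11 → 12 → 13 → 14 → 15 → 16 → 17 → 18 → 19 → 20 → 21

Answer: 21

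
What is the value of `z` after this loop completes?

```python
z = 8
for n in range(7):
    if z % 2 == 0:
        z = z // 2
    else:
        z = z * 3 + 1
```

Collatz-style transformation from 8
`z` takes the values: 8 → 4 → 2 → 1 → 4 → 2 → 1 → 4

Answer: 4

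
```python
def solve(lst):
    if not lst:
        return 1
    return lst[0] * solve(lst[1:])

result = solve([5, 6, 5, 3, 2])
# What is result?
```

Product over [5, 6, 5, 3, 2] = 5 * 6 * 5 * 3 * 2 = 900

Answer: 900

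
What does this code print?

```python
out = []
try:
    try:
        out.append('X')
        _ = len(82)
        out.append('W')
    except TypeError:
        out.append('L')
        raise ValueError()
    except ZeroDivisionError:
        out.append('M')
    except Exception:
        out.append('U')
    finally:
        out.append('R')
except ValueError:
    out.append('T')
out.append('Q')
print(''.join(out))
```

Execution trace: 'X' (inner try body) → 'L' (inner except TypeError) → 'R' (inner finally) → 'T' (outer except ValueError) → 'Q' (after the try/except). Output: XLRTQ

Answer: XLRTQ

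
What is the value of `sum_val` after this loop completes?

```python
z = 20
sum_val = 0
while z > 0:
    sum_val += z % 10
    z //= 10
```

Sum digits of 20
`sum_val` takes the values: 0 → 2

Answer: 2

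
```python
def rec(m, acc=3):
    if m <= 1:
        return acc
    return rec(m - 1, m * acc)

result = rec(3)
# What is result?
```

Accumulator trace (n, acc): (3, 3) -> (2, 9) -> (1, 18) -> return 18

Answer: 18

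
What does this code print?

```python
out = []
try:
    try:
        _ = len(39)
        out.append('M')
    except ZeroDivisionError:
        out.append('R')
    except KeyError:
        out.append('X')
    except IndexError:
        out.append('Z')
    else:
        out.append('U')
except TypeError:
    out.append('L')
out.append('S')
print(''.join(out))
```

Execution trace: 'L' (outer except TypeError) → 'S' (after the try/except). Output: LS

Answer: LS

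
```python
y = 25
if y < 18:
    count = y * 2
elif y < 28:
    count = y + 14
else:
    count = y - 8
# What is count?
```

Trace:
`y = 25` → y = 25
`if y < 18: ...` → y < 18 is False, y < 28 is True → count = 39
So count = 39

Answer: 39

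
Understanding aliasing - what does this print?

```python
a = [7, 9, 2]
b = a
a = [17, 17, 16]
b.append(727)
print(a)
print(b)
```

Key concept: rebinding vs mutation: a is rebound to a new list, b still points at the original.
Step by step:
`a = [7, 9, 2]` → a = [7, 9, 2]
`b = a` → b = [7, 9, 2] (same object as a)
`a = [17, 17, 16]` → a = [17, 17, 16]
`b.append(727)` → b = [7, 9, 2, 727]
`print(a)` → prints [17, 17, 16]
`print(b)` → prints [7, 9, 2, 727]

Answer:
[17, 17, 16]
[7, 9, 2, 727]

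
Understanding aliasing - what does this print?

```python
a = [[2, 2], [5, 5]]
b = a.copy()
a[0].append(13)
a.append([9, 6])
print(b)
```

Key concept: shallow copy with nested lists.
Step by step:
`a = [[2, 2], [5, 5]]` → a = [[2, 2], [5, 5]]
`b = a.copy()` → b = [[2, 2], [5, 5]]
`a[0].append(13)` → a = [[2, 2, 13], [5, 5]]; b = [[2, 2, 13], [5, 5]]
`a.append([9, 6])` → a = [[2, 2, 13], [5, 5], [9, 6]]
`print(b)` → prints [[2, 2, 13], [5, 5]]

Answer: [[2, 2, 13], [5, 5]]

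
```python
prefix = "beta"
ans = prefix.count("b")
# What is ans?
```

Trace:
`prefix = "beta"` → prefix = 'beta'
`ans = prefix.count("b")` → ans = 1
So ans = 1

Answer: 1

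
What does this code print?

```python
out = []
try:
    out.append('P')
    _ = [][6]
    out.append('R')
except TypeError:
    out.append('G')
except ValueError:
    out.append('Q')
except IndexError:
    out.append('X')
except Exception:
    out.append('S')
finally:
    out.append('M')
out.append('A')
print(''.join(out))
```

Execution trace: 'P' (try body) → 'X' (except IndexError) → 'M' (finally) → 'A' (after the try/except). Output: PXMA

Answer: PXMA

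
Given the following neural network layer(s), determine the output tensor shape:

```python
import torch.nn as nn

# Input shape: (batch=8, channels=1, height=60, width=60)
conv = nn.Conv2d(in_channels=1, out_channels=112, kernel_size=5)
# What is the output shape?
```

Input: (8, 1, 60, 60) -> Output: (8, 112, 56, 56)

Answer: (8, 112, 56, 56)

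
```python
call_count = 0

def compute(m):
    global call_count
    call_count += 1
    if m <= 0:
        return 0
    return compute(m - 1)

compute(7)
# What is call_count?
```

Linear recursion stepping by 1: 8 calls from m=7 down to ≤0.

Answer: 8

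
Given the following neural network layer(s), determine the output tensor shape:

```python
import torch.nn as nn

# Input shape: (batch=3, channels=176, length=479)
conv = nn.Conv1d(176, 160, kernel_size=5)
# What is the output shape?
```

Input: (3, 176, 479) -> Output: (3, 160, 475)

Answer: (3, 160, 475)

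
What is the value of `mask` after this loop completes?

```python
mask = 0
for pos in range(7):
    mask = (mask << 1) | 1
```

Build 7 consecutive 1-bits: 0b1111111
`mask` takes the values: 0 → 1 → 3 → 7 → 15 → 31 → 63 → 127

Answer: 127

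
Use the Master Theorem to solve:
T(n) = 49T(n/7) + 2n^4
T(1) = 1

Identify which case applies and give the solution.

a=49, b=7, f(n)=2n^4. log_7(49) = 2. Since c=4 > 2 and the regularity condition holds (49(n/7)^4 = (49/7^4)n^4 with 49/7^4 < 1), Case 3 applies: T(n) = Θ(f(n)) = O(n^4).

Answer: O(n^4) - Case 3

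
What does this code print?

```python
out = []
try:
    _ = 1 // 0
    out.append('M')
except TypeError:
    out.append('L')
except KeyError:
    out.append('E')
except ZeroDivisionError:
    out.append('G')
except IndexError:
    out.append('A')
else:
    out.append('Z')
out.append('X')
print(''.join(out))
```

Execution trace: 'G' (except ZeroDivisionError) → 'X' (after the try/except). Output: GX

Answer: GX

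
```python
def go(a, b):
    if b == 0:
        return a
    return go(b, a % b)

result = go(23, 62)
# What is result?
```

go(23, 62) -> go(62, 23) -> go(23, 16) -> go(16, 7) -> go(7, 2) -> go(2, 1) -> go(1, 0) -> 1

Answer: 1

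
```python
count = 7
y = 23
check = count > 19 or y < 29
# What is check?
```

Trace:
`count = 7` → count = 7
`y = 23` → y = 23
`check = count > 19 or y < 29` → check = True
So check = True

Answer: True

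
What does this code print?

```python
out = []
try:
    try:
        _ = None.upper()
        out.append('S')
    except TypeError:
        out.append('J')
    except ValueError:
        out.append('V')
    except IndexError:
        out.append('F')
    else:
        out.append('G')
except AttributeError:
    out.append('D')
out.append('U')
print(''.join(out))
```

Execution trace: 'D' (outer except AttributeError) → 'U' (after the try/except). Output: DU

Answer: DU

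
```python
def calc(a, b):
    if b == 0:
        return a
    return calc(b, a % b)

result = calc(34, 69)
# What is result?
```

calc(34, 69) -> calc(69, 34) -> calc(34, 1) -> calc(1, 0) -> 1

Answer: 1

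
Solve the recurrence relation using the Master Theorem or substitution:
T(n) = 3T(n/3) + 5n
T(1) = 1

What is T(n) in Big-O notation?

By Master Theorem: a=3, b=3, f(n)=5n. Since log_3(3) = 1 and f(n) = Θ(n^1), Case 2 applies. T(n) = O(n log n).

Answer: O(n log n)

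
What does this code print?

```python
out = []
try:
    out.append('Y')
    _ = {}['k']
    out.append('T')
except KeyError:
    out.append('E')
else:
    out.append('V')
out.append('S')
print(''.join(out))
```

Execution trace: 'Y' (try body) → 'E' (except KeyError) → 'S' (after the try/except). Output: YES

Answer: YES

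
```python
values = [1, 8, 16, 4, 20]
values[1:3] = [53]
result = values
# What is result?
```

Trace:
`values = [1, 8, 16, 4, 20]` → values = [1, 8, 16, 4, 20]
`values[1:3] = [53]` → values = [1, 53, 4, 20]
`result = values` → result = [1, 53, 4, 20]
So result = [1, 53, 4, 20]

Answer: [1, 53, 4, 20]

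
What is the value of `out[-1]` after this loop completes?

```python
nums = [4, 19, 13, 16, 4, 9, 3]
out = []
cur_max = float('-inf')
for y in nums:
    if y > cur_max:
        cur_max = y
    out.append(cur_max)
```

Running max ends at 19
`out` takes the values: [] → [4] → [4, 19] → [4, 19, 19] → [4, 19, 19, 19] → [4, 19, 19, 19, 19] → [4, 19, 19, 19, 19, 19] → [4, 19, 19, 19, 19, 19, 19]
So `out[-1]` = 19

Answer: 19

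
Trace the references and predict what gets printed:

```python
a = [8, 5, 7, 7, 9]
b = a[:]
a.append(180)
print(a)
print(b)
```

Key concept: slice [:] creates copy.
Step by step:
`a = [8, 5, 7, 7, 9]` → a = [8, 5, 7, 7, 9]
`b = a[:]` → b = [8, 5, 7, 7, 9]
`a.append(180)` → a = [8, 5, 7, 7, 9, 180]
`print(a)` → prints [8, 5, 7, 7, 9, 180]
`print(b)` → prints [8, 5, 7, 7, 9]

Answer:
[8, 5, 7, 7, 9, 180]
[8, 5, 7, 7, 9]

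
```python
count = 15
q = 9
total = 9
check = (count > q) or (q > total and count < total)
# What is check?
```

Trace:
`count = 15` → count = 15
`q = 9` → q = 9
`total = 9` → total = 9
`check = (count > q) or (q > total and count < total)` → check = True
So check = True

Answer: True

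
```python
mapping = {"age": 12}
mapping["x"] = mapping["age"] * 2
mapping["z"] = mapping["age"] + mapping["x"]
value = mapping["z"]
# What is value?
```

Trace:
`mapping = {"age": 12}` → mapping = {'age': 12}
`mapping["x"] = mapping["age"] * 2` → mapping = {'age': 12, 'x': 24}
`mapping["z"] = mapping["age"] + mapping["x"]` → mapping = {'age': 12, 'x': 24, 'z': 36}
`value = mapping["z"]` → value = 36
So value = 36

Answer: 36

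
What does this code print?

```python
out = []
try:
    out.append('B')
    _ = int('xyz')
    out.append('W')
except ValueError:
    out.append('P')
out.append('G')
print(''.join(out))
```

Execution trace: 'B' (try body) → 'P' (except ValueError) → 'G' (after the try/except). Output: BPG

Answer: BPG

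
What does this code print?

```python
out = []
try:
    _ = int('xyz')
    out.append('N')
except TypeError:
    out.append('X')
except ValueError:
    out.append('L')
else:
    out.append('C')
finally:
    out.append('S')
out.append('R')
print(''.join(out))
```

Execution trace: 'L' (except ValueError) → 'S' (finally) → 'R' (after the try/except). Output: LSR

Answer: LSR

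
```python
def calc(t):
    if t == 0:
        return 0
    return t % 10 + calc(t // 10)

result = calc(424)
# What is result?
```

Sum of digits of 424: 4 + 2 + 4 = 10

Answer: 10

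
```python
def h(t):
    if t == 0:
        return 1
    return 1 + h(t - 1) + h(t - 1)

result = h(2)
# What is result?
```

h(t) = 1 + 2·h(t-1), h(0)=1. Closed form: (1+1)·2^2 - 1 = 7.

Answer: 7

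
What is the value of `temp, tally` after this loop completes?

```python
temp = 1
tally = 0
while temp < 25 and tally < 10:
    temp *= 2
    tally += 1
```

Double until >= 25 or 10 iterations
`temp, tally` takes the values: (1, 0) → (2, 0) → (2, 1) → (4, 1) → (4, 2) → (8, 2) → (8, 3) → (16, 3) → (16, 4) → (32, 4) → (32, 5)

Answer: 32, 5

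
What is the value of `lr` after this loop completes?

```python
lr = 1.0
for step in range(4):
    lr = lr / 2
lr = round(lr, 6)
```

Halving LR 4 times: 1 / 2^4
`lr` takes the values: 1.0 → 0.5 → 0.25 → 0.125 → 0.0625

Answer: 0.0625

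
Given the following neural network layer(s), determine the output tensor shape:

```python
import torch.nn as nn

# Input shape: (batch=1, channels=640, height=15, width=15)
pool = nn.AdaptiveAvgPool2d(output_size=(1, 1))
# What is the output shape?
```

Input: (1, 640, 15, 15) -> Output: (1, 640, 1, 1)

Answer: (1, 640, 1, 1)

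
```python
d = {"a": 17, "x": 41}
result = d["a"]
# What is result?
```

Trace:
`d = {"a": 17, "x": 41}` → d = {'a': 17, 'x': 41}
`result = d["a"]` → result = 17
So result = 17

Answer: 17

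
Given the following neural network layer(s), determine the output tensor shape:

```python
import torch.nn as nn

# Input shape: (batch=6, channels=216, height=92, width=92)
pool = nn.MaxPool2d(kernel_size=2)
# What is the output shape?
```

Input: (6, 216, 92, 92) -> Output: (6, 216, 46, 46)

Answer: (6, 216, 46, 46)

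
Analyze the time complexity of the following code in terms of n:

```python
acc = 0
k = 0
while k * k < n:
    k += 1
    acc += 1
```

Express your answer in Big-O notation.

Each loop level contributes: √n. Multiplying the contributions gives O(√n).

Answer: O(√n)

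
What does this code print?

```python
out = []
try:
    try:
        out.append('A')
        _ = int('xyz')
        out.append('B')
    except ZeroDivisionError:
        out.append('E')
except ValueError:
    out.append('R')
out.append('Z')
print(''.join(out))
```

Execution trace: 'A' (inner try body) → 'R' (outer except ValueError) → 'Z' (after the try/except). Output: ARZ

Answer: ARZ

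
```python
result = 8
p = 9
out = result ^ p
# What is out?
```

Trace:
`result = 8` → result = 8
`p = 9` → p = 9
`out = result ^ p` → out = 1
So out = 1

Answer: 1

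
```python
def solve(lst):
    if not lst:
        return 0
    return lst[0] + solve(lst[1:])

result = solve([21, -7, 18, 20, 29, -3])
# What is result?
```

21 + (-7) + 18 + 20 + 29 + (-3) + 0 = 78

Answer: 78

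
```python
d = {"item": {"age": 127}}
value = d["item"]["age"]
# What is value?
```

Trace:
`d = {"item": {"age": 127}}` → d = {'item': {'age': 127}}
`value = d["item"]["age"]` → value = 127
So value = 127

Answer: 127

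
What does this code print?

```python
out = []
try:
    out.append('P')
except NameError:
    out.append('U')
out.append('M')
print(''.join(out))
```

Execution trace: 'P' (try body, no exception) → 'M' (after the try/except). Output: PM

Answer: PM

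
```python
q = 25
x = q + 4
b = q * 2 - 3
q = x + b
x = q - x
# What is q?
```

Trace:
`q = 25` → q = 25
`x = q + 4` → x = 29
`b = q * 2 - 3` → b = 47
`q = x + b` → q = 76
`x = q - x` → x = 47
So q = 76

Answer: 76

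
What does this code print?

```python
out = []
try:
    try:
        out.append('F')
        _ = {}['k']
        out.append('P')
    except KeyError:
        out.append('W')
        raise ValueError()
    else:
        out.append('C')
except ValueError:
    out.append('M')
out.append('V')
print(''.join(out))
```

Execution trace: 'F' (inner try body) → 'W' (inner except KeyError) → 'M' (outer except ValueError) → 'V' (after the try/except). Output: FWMV

Answer: FWMV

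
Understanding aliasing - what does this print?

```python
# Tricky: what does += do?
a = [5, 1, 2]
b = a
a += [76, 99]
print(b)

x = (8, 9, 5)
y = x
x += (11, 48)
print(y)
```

Key concept: += behavior differs for mutable vs immutable.
Step by step:
`a = [5, 1, 2]` → a = [5, 1, 2]
`b = a` → b = [5, 1, 2] (same object as a)
`a += [76, 99]` → a = [5, 1, 2, 76, 99] (same object as b); b = [5, 1, 2, 76, 99] (same object as a)
`print(b)` → prints [5, 1, 2, 76, 99]
`x = (8, 9, 5)` → x = (8, 9, 5)
`y = x` → y = (8, 9, 5)
`x += (11, 48)` → x = (8, 9, 5, 11, 48)
`print(y)` → prints (8, 9, 5)

Answer:
[5, 1, 2, 76, 99]
(8, 9, 5)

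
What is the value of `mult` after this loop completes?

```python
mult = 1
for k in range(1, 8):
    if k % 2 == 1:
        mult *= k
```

Product of odd numbers 1 to 7
`mult` takes the values: 1 → 3 → 15 → 105

Answer: 105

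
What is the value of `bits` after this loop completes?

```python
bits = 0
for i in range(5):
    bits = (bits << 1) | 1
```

Build 5 consecutive 1-bits: 0b11111
`bits` takes the values: 0 → 1 → 3 → 7 → 15 → 31

Answer: 31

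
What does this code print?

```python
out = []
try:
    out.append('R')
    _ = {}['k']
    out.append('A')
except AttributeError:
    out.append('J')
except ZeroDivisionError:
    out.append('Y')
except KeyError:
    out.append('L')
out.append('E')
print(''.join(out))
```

Execution trace: 'R' (try body) → 'L' (except KeyError) → 'E' (after the try/except). Output: RLE

Answer: RLE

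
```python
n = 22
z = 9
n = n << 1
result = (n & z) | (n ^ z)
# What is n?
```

Trace:
`n = 22` → n = 22
`z = 9` → z = 9
`n = n << 1` → n = 44
`result = (n & z) | (n ^ z)` → result = 45
So n = 44

Answer: 44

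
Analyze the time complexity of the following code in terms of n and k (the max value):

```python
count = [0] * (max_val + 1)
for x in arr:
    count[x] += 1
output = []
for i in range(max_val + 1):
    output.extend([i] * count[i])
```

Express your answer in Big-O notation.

This is Counting sort (k = max value). Time complexity: O(n + k).

Answer: O(n + k)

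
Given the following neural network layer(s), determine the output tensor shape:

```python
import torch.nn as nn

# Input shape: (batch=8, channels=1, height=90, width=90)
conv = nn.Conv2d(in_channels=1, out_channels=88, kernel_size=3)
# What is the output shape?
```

Input: (8, 1, 90, 90) -> Output: (8, 88, 88, 88)

Answer: (8, 88, 88, 88)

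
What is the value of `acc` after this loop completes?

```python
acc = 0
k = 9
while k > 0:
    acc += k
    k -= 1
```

Sum 9 down to 1
`acc` takes the values: 0 → 9 → 17 → 24 → 30 → 35 → 39 → 42 → 44 → 45

Answer: 45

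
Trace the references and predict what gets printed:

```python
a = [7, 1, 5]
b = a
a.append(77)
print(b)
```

Key concept: basic list aliasing.
Step by step:
`a = [7, 1, 5]` → a = [7, 1, 5]
`b = a` → b = [7, 1, 5] (same object as a)
`a.append(77)` → a = [7, 1, 5, 77] (same object as b); b = [7, 1, 5, 77] (same object as a)
`print(b)` → prints [7, 1, 5, 77]

Answer: [7, 1, 5, 77]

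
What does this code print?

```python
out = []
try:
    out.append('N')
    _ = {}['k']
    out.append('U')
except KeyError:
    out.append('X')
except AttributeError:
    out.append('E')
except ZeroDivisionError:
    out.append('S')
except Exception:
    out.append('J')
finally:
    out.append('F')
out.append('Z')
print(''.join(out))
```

Execution trace: 'N' (try body) → 'X' (except KeyError) → 'F' (finally) → 'Z' (after the try/except). Output: NXFZ

Answer: NXFZ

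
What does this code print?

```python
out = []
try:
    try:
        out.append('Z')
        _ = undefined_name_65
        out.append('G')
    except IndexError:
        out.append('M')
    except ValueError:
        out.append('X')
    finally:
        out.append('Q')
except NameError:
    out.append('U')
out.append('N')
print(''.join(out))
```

Execution trace: 'Z' (try body) → 'Q' (finally) → 'U' (outer except NameError) → 'N' (after the try/except). Output: ZQUN

Answer: ZQUN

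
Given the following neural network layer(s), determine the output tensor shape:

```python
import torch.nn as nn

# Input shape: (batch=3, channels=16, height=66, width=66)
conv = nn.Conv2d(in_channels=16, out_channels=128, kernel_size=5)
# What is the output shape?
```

Input: (3, 16, 66, 66) -> Output: (3, 128, 62, 62)

Answer: (3, 128, 62, 62)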